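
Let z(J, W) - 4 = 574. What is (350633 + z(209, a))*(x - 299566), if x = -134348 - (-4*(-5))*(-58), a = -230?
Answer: -151987965094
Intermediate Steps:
z(J, W) = 578 (z(J, W) = 4 + 574 = 578)
x = -133188 (x = -134348 - 20*(-58) = -134348 - 1*(-1160) = -134348 + 1160 = -133188)
(350633 + z(209, a))*(x - 299566) = (350633 + 578)*(-133188 - 299566) = 351211*(-432754) = -151987965094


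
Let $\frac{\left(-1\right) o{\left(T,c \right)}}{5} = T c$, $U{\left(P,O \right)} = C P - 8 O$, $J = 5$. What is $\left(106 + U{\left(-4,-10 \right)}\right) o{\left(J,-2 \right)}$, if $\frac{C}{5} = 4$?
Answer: $5300$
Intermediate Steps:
$C = 20$ ($C = 5 \cdot 4 = 20$)
$U{\left(P,O \right)} = - 8 O + 20 P$ ($U{\left(P,O \right)} = 20 P - 8 O = - 8 O + 20 P$)
$o{\left(T,c \right)} = - 5 T c$
$\left(106 + U{\left(-4,-10 \right)}\right) o{\left(J,-2 \right)} = \left(106 + \left(\left(-8\right) \left(-10\right) + 20 \left(-4\right)\right)\right) \left(\left(-5\right) 5 \left(-2\right)\right) = \left(106 + \left(80 - 80\right)\right) 50 = \left(106 + 0\right) 50 = 106 \cdot 50 = 5300$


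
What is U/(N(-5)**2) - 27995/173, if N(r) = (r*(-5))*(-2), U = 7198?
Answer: -34371123/216250 ≈ -158.94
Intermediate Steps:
N(r) = 10*r (N(r) = -5*r*(-2) = 10*r)
U/(N(-5)**2) - 27995/173 = 7198/((10*(-5))**2) - 27995/173 = 7198/((-50)**2) - 27995*1/173 = 7198/2500 - 27995/173 = 7198*(1/2500) - 27995/173 = 3599/1250 - 27995/173 = -34371123/216250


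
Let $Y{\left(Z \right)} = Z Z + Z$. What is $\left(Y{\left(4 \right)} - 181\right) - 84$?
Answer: $-245$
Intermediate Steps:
$Y{\left(Z \right)} = Z + Z^{2}$ ($Y{\left(Z \right)} = Z^{2} + Z = Z + Z^{2}$)
$\left(Y{\left(4 \right)} - 181\right) - 84 = \left(4 \left(1 + 4\right) - 181\right) - 84 = \left(4 \cdot 5 - 181\right) - 84 = \left(20 - 181\right) - 84 = -161 - 84 = -245$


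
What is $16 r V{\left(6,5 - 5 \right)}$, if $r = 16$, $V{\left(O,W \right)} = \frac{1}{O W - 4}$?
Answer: $-64$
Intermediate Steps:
$V{\left(O,W \right)} = \frac{1}{-4 + O W}$
$16 r V{\left(6,5 - 5 \right)} = \frac{16 \cdot 16}{-4 + 6 \left(5 - 5\right)} = \frac{256}{-4 + 6 \left(5 - 5\right)} = \frac{256}{-4 + 6 \cdot 0} = \frac{256}{-4 + 0} = \frac{256}{-4} = 256 \left(- \frac{1}{4}\right) = -64$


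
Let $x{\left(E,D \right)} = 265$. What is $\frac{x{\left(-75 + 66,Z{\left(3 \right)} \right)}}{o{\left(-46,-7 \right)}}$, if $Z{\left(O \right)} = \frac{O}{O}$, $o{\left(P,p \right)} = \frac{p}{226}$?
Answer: $- \frac{59890}{7} \approx -8555.7$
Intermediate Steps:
$o{\left(P,p \right)} = \frac{p}{226}$ ($o{\left(P,p \right)} = p \frac{1}{226} = \frac{p}{226}$)
$Z{\left(O \right)} = 1$
$\frac{x{\left(-75 + 66,Z{\left(3 \right)} \right)}}{o{\left(-46,-7 \right)}} = \frac{265}{\frac{1}{226} \left(-7\right)} = \frac{265}{- \frac{7}{226}} = 265 \left(- \frac{226}{7}\right) = - \frac{59890}{7}$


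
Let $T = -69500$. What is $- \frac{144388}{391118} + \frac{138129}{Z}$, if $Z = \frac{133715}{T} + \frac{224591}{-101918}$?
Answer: $- \frac{19133885187517178578}{571756627993733} \approx -33465.0$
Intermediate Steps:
$Z = - \frac{2923703987}{708330100}$ ($Z = \frac{133715}{-69500} + \frac{224591}{-101918} = 133715 \left(- \frac{1}{69500}\right) + 224591 \left(- \frac{1}{101918}\right) = - \frac{26743}{13900} - \frac{224591}{101918} = - \frac{2923703987}{708330100} \approx -4.1276$)
$- \frac{144388}{391118} + \frac{138129}{Z} = - \frac{144388}{391118} + \frac{138129}{- \frac{2923703987}{708330100}} = \left(-144388\right) \frac{1}{391118} + 138129 \left(- \frac{708330100}{2923703987}\right) = - \frac{72194}{195559} - \frac{97840928382900}{2923703987} = - \frac{19133885187517178578}{571756627993733}$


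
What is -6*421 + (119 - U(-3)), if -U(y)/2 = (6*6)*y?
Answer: -2623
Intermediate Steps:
U(y) = -72*y (U(y) = -2*6*6*y = -72*y)
-6*421 + (119 - U(-3)) = -6*421 + (119 - (-72)*(-3)) = -2526 + (119 - 1*216) = -2526 + (119 - 216) = -2526 - 97 = -2623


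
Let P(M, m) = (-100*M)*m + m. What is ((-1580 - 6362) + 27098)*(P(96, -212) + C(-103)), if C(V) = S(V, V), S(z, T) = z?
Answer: 38980257060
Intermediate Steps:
C(V) = V
P(M, m) = m - 100*M*m (P(M, m) = -100*M*m + m = m - 100*M*m)
((-1580 - 6362) + 27098)*(P(96, -212) + C(-103)) = ((-1580 - 6362) + 27098)*(-212*(1 - 100*96) - 103) = (-7942 + 27098)*(-212*(1 - 9600) - 103) = 19156*(-212*(-9599) - 103) = 19156*(2034988 - 103) = 19156*2034885 = 38980257060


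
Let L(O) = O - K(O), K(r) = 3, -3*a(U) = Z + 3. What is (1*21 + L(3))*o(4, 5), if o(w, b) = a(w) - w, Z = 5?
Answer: -140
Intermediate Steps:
a(U) = -8/3 (a(U) = -(5 + 3)/3 = -⅓*8 = -8/3)
L(O) = -3 + O (L(O) = O - 1*3 = O - 3 = -3 + O)
o(w, b) = -8/3 - w
(1*21 + L(3))*o(4, 5) = (1*21 + (-3 + 3))*(-8/3 - 1*4) = (21 + 0)*(-8/3 - 4) = 21*(-20/3) = -140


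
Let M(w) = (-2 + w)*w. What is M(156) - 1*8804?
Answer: 15220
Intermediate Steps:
M(w) = w*(-2 + w)
M(156) - 1*8804 = 156*(-2 + 156) - 1*8804 = 156*154 - 8804 = 24024 - 8804 = 15220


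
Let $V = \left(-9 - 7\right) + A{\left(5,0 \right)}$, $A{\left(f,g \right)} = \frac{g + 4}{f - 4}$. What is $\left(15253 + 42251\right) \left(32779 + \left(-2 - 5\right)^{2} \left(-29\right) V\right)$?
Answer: $2865481824$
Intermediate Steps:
$A{\left(f,g \right)} = \frac{4 + g}{-4 + f}$
$V = -12$ ($V = \left(-9 - 7\right) + \frac{4 + 0}{-4 + 5} = -16 + 1^{-1} \cdot 4 = -16 + 1 \cdot 4 = -16 + 4 = -12$)
$\left(15253 + 42251\right) \left(32779 + \left(-2 - 5\right)^{2} \left(-29\right) V\right) = \left(15253 + 42251\right) \left(32779 + \left(-2 - 5\right)^{2} \left(-29\right) \left(-12\right)\right) = 57504 \left(32779 + \left(-7\right)^{2} \left(-29\right) \left(-12\right)\right) = 57504 \left(32779 + 49 \left(-29\right) \left(-12\right)\right) = 57504 \left(32779 - -17052\right) = 57504 \left(32779 + 17052\right) = 57504 \cdot 49831 = 2865481824$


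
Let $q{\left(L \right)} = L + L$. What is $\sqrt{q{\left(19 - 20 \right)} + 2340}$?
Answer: $\sqrt{2338} \approx 48.353$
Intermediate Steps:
$q{\left(L \right)} = 2 L$
$\sqrt{q{\left(19 - 20 \right)} + 2340} = \sqrt{2 \left(19 - 20\right) + 2340} = \sqrt{2 \left(-1\right) + 2340} = \sqrt{-2 + 2340} = \sqrt{2338}$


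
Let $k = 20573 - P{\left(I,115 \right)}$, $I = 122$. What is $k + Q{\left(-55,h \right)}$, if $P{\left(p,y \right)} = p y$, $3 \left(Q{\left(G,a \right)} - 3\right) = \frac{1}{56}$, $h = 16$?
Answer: $\frac{1099729}{168} \approx 6546.0$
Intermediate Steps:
$Q{\left(G,a \right)} = \frac{505}{168}$ ($Q{\left(G,a \right)} = 3 + \frac{1}{3 \cdot 56} = 3 + \frac{1}{3} \cdot \frac{1}{56} = 3 + \frac{1}{168} = \frac{505}{168}$)
$k = 6543$ ($k = 20573 - 122 \cdot 115 = 20573 - 14030 = 6543$)
$k + Q{\left(-55,h \right)} = 6543 + \frac{505}{168} = \frac{1099729}{168}$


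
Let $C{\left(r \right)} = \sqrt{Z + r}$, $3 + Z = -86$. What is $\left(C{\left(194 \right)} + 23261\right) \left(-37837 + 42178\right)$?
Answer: $100976001 + 4341 \sqrt{105} \approx 1.0102 \cdot 10^{8}$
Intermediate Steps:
$Z = -89$ ($Z = -3 - 86 = -89$)
$C{\left(r \right)} = \sqrt{-89 + r}$
$\left(C{\left(194 \right)} + 23261\right) \left(-37837 + 42178\right) = \left(\sqrt{-89 + 194} + 23261\right) \left(-37837 + 42178\right) = \left(\sqrt{105} + 23261\right) 4341 = \left(23261 + \sqrt{105}\right) 4341 = 100976001 + 4341 \sqrt{105}$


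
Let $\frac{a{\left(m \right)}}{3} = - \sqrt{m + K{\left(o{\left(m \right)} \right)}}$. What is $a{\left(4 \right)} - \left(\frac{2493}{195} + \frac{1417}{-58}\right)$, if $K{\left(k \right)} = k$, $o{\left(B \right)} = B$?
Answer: $\frac{43907}{3770} - 6 \sqrt{2} \approx 3.1611$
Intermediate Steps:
$a{\left(m \right)} = - 3 \sqrt{2} \sqrt{m}$ ($a{\left(m \right)} = 3 \left(- \sqrt{m + m}\right) = 3 \left(- \sqrt{2 m}\right) = 3 \left(- \sqrt{2} \sqrt{m}\right) = - 3 \sqrt{2} \sqrt{m}$)
$a{\left(4 \right)} - \left(\frac{2493}{195} + \frac{1417}{-58}\right) = - 3 \sqrt{2} \sqrt{4} - \left(\frac{2493}{195} + \frac{1417}{-58}\right) = \left(-3\right) \sqrt{2} \cdot 2 - \left(2493 \cdot \frac{1}{195} + 1417 \left(- \frac{1}{58}\right)\right) = - 6 \sqrt{2} - \left(\frac{831}{65} - \frac{1417}{58}\right) = - 6 \sqrt{2} - - \frac{43907}{3770} = - 6 \sqrt{2} + \frac{43907}{3770} = \frac{43907}{3770} - 6 \sqrt{2}$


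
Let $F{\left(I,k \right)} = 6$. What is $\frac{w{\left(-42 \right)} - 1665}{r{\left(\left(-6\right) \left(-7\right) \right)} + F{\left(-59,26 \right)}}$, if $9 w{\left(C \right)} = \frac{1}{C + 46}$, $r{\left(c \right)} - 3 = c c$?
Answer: $- \frac{59939}{63828} \approx -0.93907$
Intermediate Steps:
$r{\left(c \right)} = 3 + c^{2}$ ($r{\left(c \right)} = 3 + c c = 3 + c^{2}$)
$w{\left(C \right)} = \frac{1}{9 \left(46 + C\right)}$ ($w{\left(C \right)} = \frac{1}{9 \left(C + 46\right)} = \frac{1}{9 \left(46 + C\right)}$)
$\frac{w{\left(-42 \right)} - 1665}{r{\left(\left(-6\right) \left(-7\right) \right)} + F{\left(-59,26 \right)}} = \frac{\frac{1}{9 \left(46 - 42\right)} - 1665}{\left(3 + \left(\left(-6\right) \left(-7\right)\right)^{2}\right) + 6} = \frac{\frac{1}{9 \cdot 4} - 1665}{\left(3 + 42^{2}\right) + 6} = \frac{\frac{1}{9} \cdot \frac{1}{4} - 1665}{\left(3 + 1764\right) + 6} = \frac{\frac{1}{36} - 1665}{1767 + 6} = - \frac{59939}{36 \cdot 1773} = \left(- \frac{59939}{36}\right) \frac{1}{1773} = - \frac{59939}{63828}$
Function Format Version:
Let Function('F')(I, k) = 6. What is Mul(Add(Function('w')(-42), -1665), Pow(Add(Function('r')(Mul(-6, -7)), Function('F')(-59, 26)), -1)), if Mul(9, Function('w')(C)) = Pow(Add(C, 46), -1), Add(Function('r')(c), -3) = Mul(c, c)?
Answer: Rational(-59939, 63828) ≈ -0.93907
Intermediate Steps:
Function('r')(c) = Add(3, Pow(c, 2)) (Function('r')(c) = Add(3, Mul(c, c)) = Add(3, Pow(c, 2)))
Function('w')(C) = Mul(Rational(1, 9), Pow(Add(46, C), -1)) (Function('w')(C) = Mul(Rational(1, 9), Pow(Add(C, 46), -1)) = Mul(Rational(1, 9), Pow(Add(46, C), -1)))
Mul(Add(Function('w')(-42), -1665), Pow(Add(Function('r')(Mul(-6, -7)), Function('F')(-59, 26)), -1)) = Mul(Add(Mul(Rational(1, 9), Pow(Add(46, -42), -1)), -1665), Pow(Add(Add(3, Pow(Mul(-6, -7), 2)), 6), -1)) = Mul(Add(Mul(Rational(1, 9), Pow(4, -1)), -1665), Pow(Add(Add(3, Pow(42, 2)), 6), -1)) = Mul(Add(Mul(Rational(1, 9), Rational(1, 4)), -1665), Pow(Add(Add(3, 1764), 6), -1)) = Mul(Add(Rational(1, 36), -1665), Pow(Add(1767, 6), -1)) = Mul(Rational(-59939, 36), Pow(1773, -1)) = Mul(Rational(-59939, 36), Rational(1, 1773)) = Rational(-59939, 63828)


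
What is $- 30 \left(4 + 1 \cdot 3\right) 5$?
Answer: $-1050$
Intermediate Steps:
$- 30 \left(4 + 1 \cdot 3\right) 5 = - 30 \left(4 + 3\right) 5 = \left(-30\right) 7 \cdot 5 = \left(-210\right) 5 = -1050$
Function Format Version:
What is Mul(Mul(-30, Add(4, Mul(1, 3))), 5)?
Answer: -1050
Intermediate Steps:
Mul(Mul(-30, Add(4, Mul(1, 3))), 5) = Mul(Mul(-30, Add(4, 3)), 5) = Mul(Mul(-30, 7), 5) = Mul(-210, 5) = -1050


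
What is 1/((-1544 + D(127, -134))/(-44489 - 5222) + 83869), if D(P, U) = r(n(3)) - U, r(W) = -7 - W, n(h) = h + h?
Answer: 49711/4169213282 ≈ 1.1923e-5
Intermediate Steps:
n(h) = 2*h
D(P, U) = -13 - U (D(P, U) = (-7 - 2*3) - U = (-7 - 1*6) - U = (-7 - 6) - U = -13 - U)
1/((-1544 + D(127, -134))/(-44489 - 5222) + 83869) = 1/((-1544 + (-13 - 1*(-134)))/(-44489 - 5222) + 83869) = 1/((-1544 + (-13 + 134))/(-49711) + 83869) = 1/((-1544 + 121)*(-1/49711) + 83869) = 1/(-1423*(-1/49711) + 83869) = 1/(1423/49711 + 83869) = 1/(4169213282/49711) = 49711/4169213282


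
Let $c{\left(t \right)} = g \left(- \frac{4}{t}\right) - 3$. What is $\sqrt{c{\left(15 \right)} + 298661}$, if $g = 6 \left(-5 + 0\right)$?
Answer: $\sqrt{298666} \approx 546.5$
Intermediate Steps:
$g = -30$ ($g = 6 \left(-5\right) = -30$)
$c{\left(t \right)} = -3 + \frac{120}{t}$ ($c{\left(t \right)} = - 30 \left(- \frac{4}{t}\right) - 3 = \frac{120}{t} - 3 = -3 + \frac{120}{t}$)
$\sqrt{c{\left(15 \right)} + 298661} = \sqrt{\left(-3 + \frac{120}{15}\right) + 298661} = \sqrt{\left(-3 + 120 \cdot \frac{1}{15}\right) + 298661} = \sqrt{\left(-3 + 8\right) + 298661} = \sqrt{5 + 298661} = \sqrt{298666}$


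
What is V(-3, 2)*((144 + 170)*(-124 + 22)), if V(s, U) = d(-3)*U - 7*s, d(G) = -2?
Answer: -544476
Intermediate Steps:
V(s, U) = -7*s - 2*U (V(s, U) = -2*U - 7*s = -7*s - 2*U)
V(-3, 2)*((144 + 170)*(-124 + 22)) = (-7*(-3) - 2*2)*((144 + 170)*(-124 + 22)) = (21 - 4)*(314*(-102)) = 17*(-32028) = -544476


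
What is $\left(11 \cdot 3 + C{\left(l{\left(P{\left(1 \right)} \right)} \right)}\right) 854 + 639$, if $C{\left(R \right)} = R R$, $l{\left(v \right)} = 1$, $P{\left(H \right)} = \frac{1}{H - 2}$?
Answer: $29675$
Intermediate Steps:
$P{\left(H \right)} = \frac{1}{-2 + H}$
$C{\left(R \right)} = R^{2}$
$\left(11 \cdot 3 + C{\left(l{\left(P{\left(1 \right)} \right)} \right)}\right) 854 + 639 = \left(11 \cdot 3 + 1^{2}\right) 854 + 639 = \left(33 + 1\right) 854 + 639 = 34 \cdot 854 + 639 = 29036 + 639 = 29675$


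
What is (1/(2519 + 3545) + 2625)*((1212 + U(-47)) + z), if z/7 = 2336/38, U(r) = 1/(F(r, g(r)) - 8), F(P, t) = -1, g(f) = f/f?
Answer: 4470045286817/1036944 ≈ 4.3108e+6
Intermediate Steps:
g(f) = 1
U(r) = -⅑ (U(r) = 1/(-1 - 8) = 1/(-9) = -⅑)
z = 8176/19 (z = 7*(2336/38) = 7*(2336*(1/38)) = 7*(1168/19) = 8176/19 ≈ 430.32)
(1/(2519 + 3545) + 2625)*((1212 + U(-47)) + z) = (1/(2519 + 3545) + 2625)*((1212 - ⅑) + 8176/19) = (1/6064 + 2625)*(10907/9 + 8176/19) = (1/6064 + 2625)*(280817/171) = (15918001/6064)*(280817/171) = 4470045286817/1036944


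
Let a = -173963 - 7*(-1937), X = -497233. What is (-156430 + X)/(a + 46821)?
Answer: 653663/113583 ≈ 5.7549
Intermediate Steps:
a = -160404 (a = -173963 + 13559 = -160404)
(-156430 + X)/(a + 46821) = (-156430 - 497233)/(-160404 + 46821) = -653663/(-113583) = -653663*(-1/113583) = 653663/113583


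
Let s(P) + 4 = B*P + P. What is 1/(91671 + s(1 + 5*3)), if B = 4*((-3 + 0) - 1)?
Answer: 1/91427 ≈ 1.0938e-5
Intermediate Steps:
B = -16 (B = 4*(-3 - 1) = 4*(-4) = -16)
s(P) = -4 - 15*P (s(P) = -4 + (-16*P + P) = -4 - 15*P)
1/(91671 + s(1 + 5*3)) = 1/(91671 + (-4 - 15*(1 + 5*3))) = 1/(91671 + (-4 - 15*(1 + 15))) = 1/(91671 + (-4 - 15*16)) = 1/(91671 + (-4 - 240)) = 1/(91671 - 244) = 1/91427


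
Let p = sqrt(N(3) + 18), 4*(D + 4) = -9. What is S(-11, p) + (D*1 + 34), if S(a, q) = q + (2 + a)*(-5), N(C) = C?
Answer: 291/4 + sqrt(21) ≈ 77.333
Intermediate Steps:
D = -25/4 (D = -4 + (1/4)*(-9) = -4 - 9/4 = -25/4 ≈ -6.2500)
p = sqrt(21) (p = sqrt(3 + 18) = sqrt(21) ≈ 4.5826)
S(a, q) = -10 + q - 5*a (S(a, q) = q + (-10 - 5*a) = -10 + q - 5*a)
S(-11, p) + (D*1 + 34) = (-10 + sqrt(21) - 5*(-11)) + (-25/4*1 + 34) = (-10 + sqrt(21) + 55) + (-25/4 + 34) = (45 + sqrt(21)) + 111/4 = 291/4 + sqrt(21)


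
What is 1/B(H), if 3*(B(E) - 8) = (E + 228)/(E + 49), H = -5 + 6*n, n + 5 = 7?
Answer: 168/1579 ≈ 0.10640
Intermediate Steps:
n = 2 (n = -5 + 7 = 2)
H = 7 (H = -5 + 6*2 = -5 + 12 = 7)
B(E) = 8 + (228 + E)/(3*(49 + E)) (B(E) = 8 + ((E + 228)/(E + 49))/3 = 8 + ((228 + E)/(49 + E))/3 = 8 + (228 + E)/(3*(49 + E)))
1/B(H) = 1/((1404 + 25*7)/(3*(49 + 7))) = 1/((⅓)*(1404 + 175)/56) = 1/((⅓)*(1/56)*1579) = 1/(1579/168) = 168/1579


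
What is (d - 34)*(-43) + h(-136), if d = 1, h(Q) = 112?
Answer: 1531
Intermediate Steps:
(d - 34)*(-43) + h(-136) = (1 - 34)*(-43) + 112 = -33*(-43) + 112 = 1419 + 112 = 1531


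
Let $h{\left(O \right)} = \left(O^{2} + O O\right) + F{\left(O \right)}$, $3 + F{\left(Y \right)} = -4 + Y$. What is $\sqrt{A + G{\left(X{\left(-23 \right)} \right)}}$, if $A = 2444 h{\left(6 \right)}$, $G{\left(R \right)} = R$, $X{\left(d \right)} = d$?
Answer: $\sqrt{173501} \approx 416.53$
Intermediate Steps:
$F{\left(Y \right)} = -7 + Y$ ($F{\left(Y \right)} = -3 + \left(-4 + Y\right) = -7 + Y$)
$h{\left(O \right)} = -7 + O + 2 O^{2}$ ($h{\left(O \right)} = \left(O^{2} + O O\right) + \left(-7 + O\right) = \left(O^{2} + O^{2}\right) + \left(-7 + O\right) = 2 O^{2} + \left(-7 + O\right) = -7 + O + 2 O^{2}$)
$A = 173524$ ($A = 2444 \left(-7 + 6 + 2 \cdot 6^{2}\right) = 2444 \left(-7 + 6 + 2 \cdot 36\right) = 2444 \left(-7 + 6 + 72\right) = 2444 \cdot 71 = 173524$)
$\sqrt{A + G{\left(X{\left(-23 \right)} \right)}} = \sqrt{173524 - 23} = \sqrt{173501}$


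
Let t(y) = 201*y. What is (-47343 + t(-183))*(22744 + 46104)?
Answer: -5791906848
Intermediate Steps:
(-47343 + t(-183))*(22744 + 46104) = (-47343 + 201*(-183))*(22744 + 46104) = (-47343 - 36783)*68848 = -84126*68848 = -5791906848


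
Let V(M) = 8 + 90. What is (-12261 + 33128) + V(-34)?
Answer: 20965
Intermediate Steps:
V(M) = 98
(-12261 + 33128) + V(-34) = (-12261 + 33128) + 98 = 20867 + 98 = 20965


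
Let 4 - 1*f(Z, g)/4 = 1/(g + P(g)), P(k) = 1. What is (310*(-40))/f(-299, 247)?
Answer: -768800/991 ≈ -775.78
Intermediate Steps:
f(Z, g) = 16 - 4/(1 + g) (f(Z, g) = 16 - 4/(g + 1) = 16 - 4/(1 + g))
(310*(-40))/f(-299, 247) = (310*(-40))/((4*(3 + 4*247)/(1 + 247))) = -12400*62/(3 + 988) = -12400/(4*(1/248)*991) = -12400/991/62 = -12400*62/991 = -768800/991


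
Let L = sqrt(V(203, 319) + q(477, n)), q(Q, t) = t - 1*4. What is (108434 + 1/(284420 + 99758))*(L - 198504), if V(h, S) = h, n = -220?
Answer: -4134635573274756/192089 + 41657957253*I*sqrt(21)/384178 ≈ -2.1525e+10 + 4.9691e+5*I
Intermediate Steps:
q(Q, t) = -4 + t (q(Q, t) = t - 4 = -4 + t)
L = I*sqrt(21) (L = sqrt(203 + (-4 - 220)) = sqrt(203 - 224) = sqrt(-21) = I*sqrt(21) ≈ 4.5826*I)
(108434 + 1/(284420 + 99758))*(L - 198504) = (108434 + 1/(284420 + 99758))*(I*sqrt(21) - 198504) = (108434 + 1/384178)*(-198504 + I*sqrt(21)) = 41657957253*(-198504 + I*sqrt(21))/384178 = -4134635573274756/192089 + 41657957253*I*sqrt(21)/384178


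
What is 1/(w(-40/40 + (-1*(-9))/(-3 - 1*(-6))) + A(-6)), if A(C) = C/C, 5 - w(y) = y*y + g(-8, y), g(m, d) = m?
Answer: ⅒ ≈ 0.10000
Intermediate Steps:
w(y) = 13 - y² (w(y) = 5 - (y*y - 8) = 5 - (y² - 8) = 5 - (-8 + y²) = 5 + (8 - y²) = 13 - y²)
A(C) = 1
1/(w(-40/40 + (-1*(-9))/(-3 - 1*(-6))) + A(-6)) = 1/((13 - (-40/40 + (-1*(-9))/(-3 - 1*(-6)))²) + 1) = 1/((13 - (-40*1/40 + 9/(-3 + 6))²) + 1) = 1/((13 - (-1 + 9/3)²) + 1) = 1/((13 - (-1 + 9*(⅓))²) + 1) = 1/((13 - (-1 + 3)²) + 1) = 1/((13 - 1*2²) + 1) = 1/((13 - 1*4) + 1) = 1/((13 - 4) + 1) = 1/(9 + 1) = 1/10 = ⅒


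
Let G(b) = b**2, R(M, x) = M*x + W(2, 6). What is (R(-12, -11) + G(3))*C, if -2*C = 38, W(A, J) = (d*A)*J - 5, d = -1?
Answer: -2356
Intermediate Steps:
W(A, J) = -5 - A*J (W(A, J) = (-A)*J - 5 = -A*J - 5 = -5 - A*J)
C = -19 (C = -1/2*38 = -19)
R(M, x) = -17 + M*x (R(M, x) = M*x + (-5 - 1*2*6) = M*x + (-5 - 12) = M*x - 17 = -17 + M*x)
(R(-12, -11) + G(3))*C = ((-17 - 12*(-11)) + 3**2)*(-19) = ((-17 + 132) + 9)*(-19) = (115 + 9)*(-19) = 124*(-19) = -2356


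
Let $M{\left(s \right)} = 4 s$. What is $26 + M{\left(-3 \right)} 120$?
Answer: $-1414$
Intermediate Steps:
$26 + M{\left(-3 \right)} 120 = 26 + 4 \left(-3\right) 120 = 26 - 1440 = -1414$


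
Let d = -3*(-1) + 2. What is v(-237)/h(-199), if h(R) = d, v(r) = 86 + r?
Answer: -151/5 ≈ -30.200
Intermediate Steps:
d = 5 (d = 3 + 2 = 5)
h(R) = 5
v(-237)/h(-199) = (86 - 237)/5 = -151*⅕ = -151/5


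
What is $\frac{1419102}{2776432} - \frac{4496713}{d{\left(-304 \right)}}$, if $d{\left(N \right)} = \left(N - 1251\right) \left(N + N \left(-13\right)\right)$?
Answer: $\frac{67548923149}{51808221120} \approx 1.3038$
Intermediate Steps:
$d{\left(N \right)} = - 12 N \left(-1251 + N\right)$ ($d{\left(N \right)} = \left(-1251 + N\right) \left(N - 13 N\right) = \left(-1251 + N\right) \left(- 12 N\right) = - 12 N \left(-1251 + N\right)$)
$\frac{1419102}{2776432} - \frac{4496713}{d{\left(-304 \right)}} = \frac{1419102}{2776432} - \frac{4496713}{12 \left(-304\right) \left(1251 - -304\right)} = 1419102 \cdot \frac{1}{2776432} - \frac{4496713}{12 \left(-304\right) \left(1251 + 304\right)} = \frac{709551}{1388216} - \frac{4496713}{12 \left(-304\right) 1555} = \frac{709551}{1388216} - \frac{4496713}{-5672640} = \frac{709551}{1388216} - - \frac{4496713}{5672640} = \frac{709551}{1388216} + \frac{4496713}{5672640} = \frac{67548923149}{51808221120}$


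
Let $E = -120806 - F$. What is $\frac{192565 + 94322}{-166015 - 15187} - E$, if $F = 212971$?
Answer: $\frac{60480773067}{181202} \approx 3.3378 \cdot 10^{5}$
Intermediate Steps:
$E = -333777$ ($E = -120806 - 212971 = -333777$)
$\frac{192565 + 94322}{-166015 - 15187} - E = \frac{192565 + 94322}{-166015 - 15187} - -333777 = \frac{286887}{-181202} + 333777 = 286887 \left(- \frac{1}{181202}\right) + 333777 = - \frac{286887}{181202} + 333777 = \frac{60480773067}{181202}$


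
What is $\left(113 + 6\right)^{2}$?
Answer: $14161$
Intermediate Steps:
$\left(113 + 6\right)^{2} = 119^{2} = 14161$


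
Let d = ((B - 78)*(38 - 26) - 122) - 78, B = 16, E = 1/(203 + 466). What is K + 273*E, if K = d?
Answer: -210421/223 ≈ -943.59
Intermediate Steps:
E = 1/669 ≈ 0.0014948
d = -944 (d = ((16 - 78)*(38 - 26) - 122) - 78 = (-62*12 - 122) - 78 = (-744 - 122) - 78 = -866 - 78 = -944)
K = -944
K + 273*E = -944 + 273*(1/669) = -944 + 91/223 = -210421/223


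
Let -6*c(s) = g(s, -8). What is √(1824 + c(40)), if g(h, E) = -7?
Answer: √65706/6 ≈ 42.722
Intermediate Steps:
c(s) = 7/6 (c(s) = -⅙*(-7) = 7/6)
√(1824 + c(40)) = √(1824 + 7/6) = √(10951/6) = √65706/6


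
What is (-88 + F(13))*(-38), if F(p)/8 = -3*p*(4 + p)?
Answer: 204896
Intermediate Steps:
F(p) = -24*p*(4 + p) (F(p) = 8*(-3*p*(4 + p)) = -24*p*(4 + p))
(-88 + F(13))*(-38) = (-88 - 24*13*(4 + 13))*(-38) = (-88 - 24*13*17)*(-38) = (-88 - 5304)*(-38) = -5392*(-38) = 204896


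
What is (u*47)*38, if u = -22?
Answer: -39292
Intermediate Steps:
(u*47)*38 = -22*47*38 = -1034*38 = -39292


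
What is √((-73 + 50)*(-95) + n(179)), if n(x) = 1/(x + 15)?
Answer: 3*√9137206/194 ≈ 46.744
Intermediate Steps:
n(x) = 1/(15 + x)
√((-73 + 50)*(-95) + n(179)) = √((-73 + 50)*(-95) + 1/(15 + 179)) = √(-23*(-95) + 1/194) = √(2185 + 1/194) = √(423891/194) = 3*√9137206/194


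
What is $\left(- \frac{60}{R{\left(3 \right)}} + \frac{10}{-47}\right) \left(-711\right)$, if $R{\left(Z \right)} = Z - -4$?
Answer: $\frac{2054790}{329} \approx 6245.6$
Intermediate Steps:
$R{\left(Z \right)} = 4 + Z$ ($R{\left(Z \right)} = Z + 4 = 4 + Z$)
$\left(- \frac{60}{R{\left(3 \right)}} + \frac{10}{-47}\right) \left(-711\right) = \left(- \frac{60}{4 + 3} + \frac{10}{-47}\right) \left(-711\right) = \left(- \frac{60}{7} + 10 \left(- \frac{1}{47}\right)\right) \left(-711\right) = \left(\left(-60\right) \frac{1}{7} - \frac{10}{47}\right) \left(-711\right) = \left(- \frac{60}{7} - \frac{10}{47}\right) \left(-711\right) = \left(- \frac{2890}{329}\right) \left(-711\right) = \frac{2054790}{329}$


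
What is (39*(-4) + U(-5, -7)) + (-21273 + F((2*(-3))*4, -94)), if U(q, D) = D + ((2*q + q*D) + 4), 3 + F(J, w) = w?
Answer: -21504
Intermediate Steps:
F(J, w) = -3 + w
U(q, D) = 4 + D + 2*q + D*q (U(q, D) = D + ((2*q + D*q) + 4) = D + (4 + 2*q + D*q) = 4 + D + 2*q + D*q)
(39*(-4) + U(-5, -7)) + (-21273 + F((2*(-3))*4, -94)) = (39*(-4) + (4 - 7 + 2*(-5) - 7*(-5))) + (-21273 + (-3 - 94)) = (-156 + (4 - 7 - 10 + 35)) + (-21273 - 97) = (-156 + 22) - 21370 = -134 - 21370 = -21504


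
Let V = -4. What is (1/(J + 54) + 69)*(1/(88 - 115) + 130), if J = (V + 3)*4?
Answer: 12109559/1350 ≈ 8970.0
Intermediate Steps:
J = -4 (J = (-4 + 3)*4 = -1*4 = -4)
(1/(J + 54) + 69)*(1/(88 - 115) + 130) = (1/(-4 + 54) + 69)*(1/(88 - 115) + 130) = (1/50 + 69)*(1/(-27) + 130) = (1/50 + 69)*(-1/27 + 130) = (3451/50)*(3509/27) = 12109559/1350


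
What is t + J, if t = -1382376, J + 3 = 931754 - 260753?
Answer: -711378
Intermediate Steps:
J = 670998 (J = -3 + (931754 - 260753) = -3 + 671001 = 670998)
t + J = -1382376 + 670998 = -711378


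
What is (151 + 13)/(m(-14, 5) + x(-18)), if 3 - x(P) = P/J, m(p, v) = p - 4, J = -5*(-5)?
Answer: -4100/357 ≈ -11.485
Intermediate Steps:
J = 25
m(p, v) = -4 + p
x(P) = 3 - P/25
(151 + 13)/(m(-14, 5) + x(-18)) = (151 + 13)/((-4 - 14) + (3 - 1/25*(-18))) = 164/(-18 + (3 + 18/25)) = 164/(-18 + 93/25) = 164/(-357/25) = 164*(-25/357) = -4100/357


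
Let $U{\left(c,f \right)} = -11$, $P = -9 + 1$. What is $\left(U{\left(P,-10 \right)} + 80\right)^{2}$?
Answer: $4761$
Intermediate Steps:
$P = -8$
$\left(U{\left(P,-10 \right)} + 80\right)^{2} = \left(-11 + 80\right)^{2} = 69^{2} = 4761$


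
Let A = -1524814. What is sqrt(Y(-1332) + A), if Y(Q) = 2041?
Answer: 21*I*sqrt(3453) ≈ 1234.0*I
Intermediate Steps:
sqrt(Y(-1332) + A) = sqrt(2041 - 1524814) = sqrt(-1522773) = 21*I*sqrt(3453)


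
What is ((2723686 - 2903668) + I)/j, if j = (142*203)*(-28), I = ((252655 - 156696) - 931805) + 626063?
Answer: 389765/807128 ≈ 0.48290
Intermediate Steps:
I = -209783 (I = (95959 - 931805) + 626063 = -835846 + 626063 = -209783)
j = -807128 (j = 28826*(-28) = -807128)
((2723686 - 2903668) + I)/j = ((2723686 - 2903668) - 209783)/(-807128) = (-179982 - 209783)*(-1/807128) = -389765*(-1/807128) = 389765/807128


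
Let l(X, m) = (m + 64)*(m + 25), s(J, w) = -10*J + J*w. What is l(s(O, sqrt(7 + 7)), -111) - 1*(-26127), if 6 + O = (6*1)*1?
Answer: 30169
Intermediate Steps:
O = 0 (O = -6 + (6*1)*1 = -6 + 6*1 = -6 + 6 = 0)
l(X, m) = (25 + m)*(64 + m) (l(X, m) = (64 + m)*(25 + m) = (25 + m)*(64 + m))
l(s(O, sqrt(7 + 7)), -111) - 1*(-26127) = (1600 + (-111)**2 + 89*(-111)) - 1*(-26127) = (1600 + 12321 - 9879) + 26127 = 4042 + 26127 = 30169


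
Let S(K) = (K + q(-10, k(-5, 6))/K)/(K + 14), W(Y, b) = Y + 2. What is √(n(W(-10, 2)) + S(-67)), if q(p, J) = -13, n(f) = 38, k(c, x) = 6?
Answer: √495059114/3551 ≈ 6.2658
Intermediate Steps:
W(Y, b) = 2 + Y
S(K) = (K - 13/K)/(14 + K) (S(K) = (K - 13/K)/(K + 14) = (K - 13/K)/(14 + K))
√(n(W(-10, 2)) + S(-67)) = √(38 + (-13 + (-67)²)/((-67)*(14 - 67))) = √(38 - 1/67*(-13 + 4489)/(-53)) = √(38 - 1/67*(-1/53)*4476) = √(38 + 4476/3551) = √(139414/3551) = √495059114/3551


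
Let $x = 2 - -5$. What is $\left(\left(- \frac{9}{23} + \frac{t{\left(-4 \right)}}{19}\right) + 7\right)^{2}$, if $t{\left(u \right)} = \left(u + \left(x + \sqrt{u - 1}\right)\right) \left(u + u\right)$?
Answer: $\frac{5287616}{190969} - \frac{37376 i \sqrt{5}}{8303} \approx 27.688 - 10.066 i$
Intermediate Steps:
$x = 7$ ($x = 2 + 5 = 7$)
$t{\left(u \right)} = 2 u \left(7 + u + \sqrt{-1 + u}\right)$ ($t{\left(u \right)} = \left(u + \left(7 + \sqrt{u - 1}\right)\right) \left(u + u\right) = \left(u + \left(7 + \sqrt{-1 + u}\right)\right) 2 u = \left(7 + u + \sqrt{-1 + u}\right) 2 u = 2 u \left(7 + u + \sqrt{-1 + u}\right)$)
$\left(\left(- \frac{9}{23} + \frac{t{\left(-4 \right)}}{19}\right) + 7\right)^{2} = \left(\left(- \frac{9}{23} + \frac{2 \left(-4\right) \left(7 - 4 + \sqrt{-1 - 4}\right)}{19}\right) + 7\right)^{2} = \left(\left(\left(-9\right) \frac{1}{23} + 2 \left(-4\right) \left(7 - 4 + \sqrt{-5}\right) \frac{1}{19}\right) + 7\right)^{2} = \left(\left(- \frac{9}{23} + 2 \left(-4\right) \left(7 - 4 + i \sqrt{5}\right) \frac{1}{19}\right) + 7\right)^{2} = \left(\left(- \frac{9}{23} + 2 \left(-4\right) \left(3 + i \sqrt{5}\right) \frac{1}{19}\right) + 7\right)^{2} = \left(\left(- \frac{9}{23} + \left(-24 - 8 i \sqrt{5}\right) \frac{1}{19}\right) + 7\right)^{2} = \left(\left(- \frac{9}{23} - \left(\frac{24}{19} + \frac{8 i \sqrt{5}}{19}\right)\right) + 7\right)^{2} = \left(\left(- \frac{723}{437} - \frac{8 i \sqrt{5}}{19}\right) + 7\right)^{2} = \left(\frac{2336}{437} - \frac{8 i \sqrt{5}}{19}\right)^{2}$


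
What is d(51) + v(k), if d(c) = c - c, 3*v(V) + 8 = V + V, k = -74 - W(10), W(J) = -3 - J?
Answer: -130/3 ≈ -43.333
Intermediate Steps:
k = -61 (k = -74 - (-3 - 1*10) = -74 - (-3 - 10) = -74 - 1*(-13) = -74 + 13 = -61)
v(V) = -8/3 + 2*V/3 (v(V) = -8/3 + (V + V)/3 = -8/3 + (2*V)/3 = -8/3 + 2*V/3)
d(c) = 0
d(51) + v(k) = 0 + (-8/3 + (⅔)*(-61)) = 0 + (-8/3 - 122/3) = 0 - 130/3 = -130/3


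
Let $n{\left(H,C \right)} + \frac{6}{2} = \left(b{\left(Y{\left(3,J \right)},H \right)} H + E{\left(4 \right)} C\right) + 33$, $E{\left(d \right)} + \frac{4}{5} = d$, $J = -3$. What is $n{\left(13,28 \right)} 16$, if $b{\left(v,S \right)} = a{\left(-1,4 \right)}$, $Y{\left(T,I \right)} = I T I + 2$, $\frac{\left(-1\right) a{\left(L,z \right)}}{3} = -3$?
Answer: $\frac{18928}{5} \approx 3785.6$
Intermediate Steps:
$a{\left(L,z \right)} = 9$ ($a{\left(L,z \right)} = \left(-3\right) \left(-3\right) = 9$)
$Y{\left(T,I \right)} = 2 + T I^{2}$ ($Y{\left(T,I \right)} = T I^{2} + 2 = 2 + T I^{2}$)
$E{\left(d \right)} = - \frac{4}{5} + d$
$b{\left(v,S \right)} = 9$
$n{\left(H,C \right)} = 30 + 9 H + \frac{16 C}{5}$ ($n{\left(H,C \right)} = -3 + \left(\left(9 H + \left(- \frac{4}{5} + 4\right) C\right) + 33\right) = -3 + \left(\left(9 H + \frac{16 C}{5}\right) + 33\right) = -3 + \left(33 + 9 H + \frac{16 C}{5}\right) = 30 + 9 H + \frac{16 C}{5}$)
$n{\left(13,28 \right)} 16 = \left(30 + 9 \cdot 13 + \frac{16}{5} \cdot 28\right) 16 = \left(30 + 117 + \frac{448}{5}\right) 16 = \frac{1183}{5} \cdot 16 = \frac{18928}{5}$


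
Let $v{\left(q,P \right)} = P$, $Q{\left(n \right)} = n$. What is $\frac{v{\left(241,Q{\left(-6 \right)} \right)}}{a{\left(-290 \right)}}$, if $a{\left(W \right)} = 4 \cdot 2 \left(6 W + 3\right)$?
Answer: $\frac{1}{2316} \approx 0.00043178$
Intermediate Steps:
$a{\left(W \right)} = 24 + 48 W$ ($a{\left(W \right)} = 8 \left(3 + 6 W\right) = 24 + 48 W$)
$\frac{v{\left(241,Q{\left(-6 \right)} \right)}}{a{\left(-290 \right)}} = - \frac{6}{24 + 48 \left(-290\right)} = - \frac{6}{24 - 13920} = - \frac{6}{-13896} = \left(-6\right) \left(- \frac{1}{13896}\right) = \frac{1}{2316}$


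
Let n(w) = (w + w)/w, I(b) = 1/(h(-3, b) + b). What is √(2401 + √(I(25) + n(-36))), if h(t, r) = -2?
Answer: √(1270129 + 23*√1081)/23 ≈ 49.015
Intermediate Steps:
I(b) = 1/(-2 + b)
n(w) = 2 (n(w) = (2*w)/w = 2)
√(2401 + √(I(25) + n(-36))) = √(2401 + √(1/(-2 + 25) + 2)) = √(2401 + √(1/23 + 2)) = √(2401 + √(47/23)) = √(2401 + √1081/23)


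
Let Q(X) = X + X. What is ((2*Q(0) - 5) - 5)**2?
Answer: 100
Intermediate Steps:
Q(X) = 2*X
((2*Q(0) - 5) - 5)**2 = ((2*(2*0) - 5) - 5)**2 = ((2*0 - 5) - 5)**2 = ((0 - 5) - 5)**2 = (-5 - 5)**2 = (-10)**2 = 100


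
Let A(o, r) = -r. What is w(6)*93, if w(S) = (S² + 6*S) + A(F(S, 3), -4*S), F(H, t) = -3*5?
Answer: 8928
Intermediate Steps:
F(H, t) = -15
w(S) = S² + 10*S (w(S) = (S² + 6*S) - (-4)*S = (S² + 6*S) + 4*S = S² + 10*S)
w(6)*93 = (6*(10 + 6))*93 = (6*16)*93 = 96*93 = 8928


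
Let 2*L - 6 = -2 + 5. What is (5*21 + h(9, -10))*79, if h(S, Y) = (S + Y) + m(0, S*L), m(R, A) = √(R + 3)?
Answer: 8216 + 79*√3 ≈ 8352.8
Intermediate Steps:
L = 9/2 (L = 3 + (-2 + 5)/2 = 3 + (½)*3 = 3 + 3/2 = 9/2 ≈ 4.5000)
m(R, A) = √(3 + R)
h(S, Y) = S + Y + √3 (h(S, Y) = (S + Y) + √(3 + 0) = (S + Y) + √3 = S + Y + √3)
(5*21 + h(9, -10))*79 = (5*21 + (9 - 10 + √3))*79 = (105 + (-1 + √3))*79 = (104 + √3)*79 = 8216 + 79*√3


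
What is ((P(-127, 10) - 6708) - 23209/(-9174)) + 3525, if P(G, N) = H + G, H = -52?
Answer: -30819779/9174 ≈ -3359.5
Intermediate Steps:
P(G, N) = -52 + G
((P(-127, 10) - 6708) - 23209/(-9174)) + 3525 = (((-52 - 127) - 6708) - 23209/(-9174)) + 3525 = ((-179 - 6708) - 23209*(-1/9174)) + 3525 = (-6887 + 23209/9174) + 3525 = -63158129/9174 + 3525 = -30819779/9174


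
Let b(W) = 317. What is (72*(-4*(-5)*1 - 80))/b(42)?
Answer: -4320/317 ≈ -13.628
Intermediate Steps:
(72*(-4*(-5)*1 - 80))/b(42) = (72*(-4*(-5)*1 - 80))/317 = (72*(20*1 - 80))*(1/317) = (72*(20 - 80))*(1/317) = (72*(-60))*(1/317) = -4320*1/317 = -4320/317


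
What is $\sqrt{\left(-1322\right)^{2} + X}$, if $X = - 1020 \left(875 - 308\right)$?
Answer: $88 \sqrt{151} \approx 1081.4$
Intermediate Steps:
$X = -578340$ ($X = \left(-1020\right) 567 = -578340$)
$\sqrt{\left(-1322\right)^{2} + X} = \sqrt{\left(-1322\right)^{2} - 578340} = \sqrt{1747684 - 578340} = \sqrt{1169344} = 88 \sqrt{151}$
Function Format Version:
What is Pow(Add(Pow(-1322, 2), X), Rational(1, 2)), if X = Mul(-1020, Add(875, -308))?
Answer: Mul(88, Pow(151, Rational(1, 2))) ≈ 1081.4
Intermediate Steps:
X = -578340 (X = Mul(-1020, 567) = -578340)
Pow(Add(Pow(-1322, 2), X), Rational(1, 2)) = Pow(Add(Pow(-1322, 2), -578340), Rational(1, 2)) = Pow(Add(1747684, -578340), Rational(1, 2)) = Pow(1169344, Rational(1, 2)) = Mul(88, Pow(151, Rational(1, 2)))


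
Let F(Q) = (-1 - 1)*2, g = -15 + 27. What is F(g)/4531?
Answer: -4/4531 ≈ -0.00088281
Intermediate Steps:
g = 12
F(Q) = -4 (F(Q) = -2*2 = -4)
F(g)/4531 = -4/4531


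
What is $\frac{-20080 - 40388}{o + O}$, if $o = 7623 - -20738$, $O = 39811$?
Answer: $- \frac{5039}{5681} \approx -0.88699$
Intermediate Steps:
$o = 28361$ ($o = 7623 + 20738 = 28361$)
$\frac{-20080 - 40388}{o + O} = \frac{-20080 - 40388}{28361 + 39811} = - \frac{60468}{68172} = \left(-60468\right) \frac{1}{68172} = - \frac{5039}{5681}$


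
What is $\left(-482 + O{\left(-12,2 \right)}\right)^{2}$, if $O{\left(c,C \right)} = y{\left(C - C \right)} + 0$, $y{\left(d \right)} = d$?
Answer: $232324$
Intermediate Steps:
$O{\left(c,C \right)} = 0$ ($O{\left(c,C \right)} = \left(C - C\right) + 0 = 0 + 0 = 0$)
$\left(-482 + O{\left(-12,2 \right)}\right)^{2} = \left(-482 + 0\right)^{2} = \left(-482\right)^{2} = 232324$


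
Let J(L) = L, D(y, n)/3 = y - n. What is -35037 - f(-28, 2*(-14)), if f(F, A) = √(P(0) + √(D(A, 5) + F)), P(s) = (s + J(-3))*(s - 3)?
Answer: -35037 - √(9 + I*√127) ≈ -35040.0 - 1.6465*I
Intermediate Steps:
D(y, n) = -3*n + 3*y (D(y, n) = 3*(y - n) = -3*n + 3*y)
P(s) = (-3 + s)² (P(s) = (s - 3)*(s - 3) = (-3 + s)*(-3 + s) = (-3 + s)²)
f(F, A) = √(9 + √(-15 + F + 3*A)) (f(F, A) = √((9 + 0² - 6*0) + √((-3*5 + 3*A) + F)) = √((9 + 0 + 0) + √((-15 + 3*A) + F)) = √(9 + √(-15 + F + 3*A)))
-35037 - f(-28, 2*(-14)) = -35037 - √(9 + √(-15 - 28 + 3*(2*(-14)))) = -35037 - √(9 + √(-15 - 28 + 3*(-28))) = -35037 - √(9 + √(-15 - 28 - 84)) = -35037 - √(9 + √(-127)) = -35037 - √(9 + I*√127)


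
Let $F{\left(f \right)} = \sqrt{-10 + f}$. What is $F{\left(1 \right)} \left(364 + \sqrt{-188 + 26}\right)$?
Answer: $- 27 \sqrt{2} + 1092 i \approx -38.184 + 1092.0 i$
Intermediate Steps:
$F{\left(1 \right)} \left(364 + \sqrt{-188 + 26}\right) = \sqrt{-10 + 1} \left(364 + \sqrt{-188 + 26}\right) = \sqrt{-9} \left(364 + \sqrt{-162}\right) = 3 i \left(364 + 9 i \sqrt{2}\right)$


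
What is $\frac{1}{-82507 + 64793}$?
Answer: $- \frac{1}{17714} \approx -5.6453 \cdot 10^{-5}$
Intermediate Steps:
$\frac{1}{-82507 + 64793} = \frac{1}{-17714} = - \frac{1}{17714}$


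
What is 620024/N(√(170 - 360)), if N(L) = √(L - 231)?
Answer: 620024/√(-231 + I*√190) ≈ 1214.4 - 40740.0*I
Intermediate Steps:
N(L) = √(-231 + L)
620024/N(√(170 - 360)) = 620024/(√(-231 + √(170 - 360))) = 620024/(√(-231 + √(-190))) = 620024/(√(-231 + I*√190)) = 620024/√(-231 + I*√190)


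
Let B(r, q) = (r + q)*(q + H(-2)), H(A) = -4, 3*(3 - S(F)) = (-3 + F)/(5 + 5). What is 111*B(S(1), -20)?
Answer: 225552/5 ≈ 45110.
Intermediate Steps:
S(F) = 31/10 - F/30 (S(F) = 3 - (-3 + F)/(3*(5 + 5)) = 3 - (-3 + F)/(3*10) = 3 - (-3/10 + F/10)/3 = 3 + (⅒ - F/30) = 31/10 - F/30)
B(r, q) = (-4 + q)*(q + r) (B(r, q) = (r + q)*(q - 4) = (q + r)*(-4 + q) = (-4 + q)*(q + r))
111*B(S(1), -20) = 111*((-20)² - 4*(-20) - 4*(31/10 - 1/30*1) - 20*(31/10 - 1/30*1)) = 111*(400 + 80 - 4*(31/10 - 1/30) - 20*(31/10 - 1/30)) = 111*(400 + 80 - 4*46/15 - 20*46/15) = 111*(400 + 80 - 184/15 - 184/3) = 111*(2032/5) = 225552/5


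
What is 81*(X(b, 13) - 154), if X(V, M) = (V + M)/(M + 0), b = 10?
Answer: -160299/13 ≈ -12331.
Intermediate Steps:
X(V, M) = (M + V)/M
81*(X(b, 13) - 154) = 81*((13 + 10)/13 - 154) = 81*((1/13)*23 - 154) = 81*(23/13 - 154) = 81*(-1979/13) = -160299/13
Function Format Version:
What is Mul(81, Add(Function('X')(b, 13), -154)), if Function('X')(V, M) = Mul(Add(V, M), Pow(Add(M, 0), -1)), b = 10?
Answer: Rational(-160299, 13) ≈ -12331.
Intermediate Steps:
Function('X')(V, M) = Mul(Pow(M, -1), Add(M, V)) (Function('X')(V, M) = Mul(Add(M, V), Pow(M, -1)) = Mul(Pow(M, -1), Add(M, V)))
Mul(81, Add(Function('X')(b, 13), -154)) = Mul(81, Add(Mul(Pow(13, -1), Add(13, 10)), -154)) = Mul(81, Add(Mul(Rational(1, 13), 23), -154)) = Mul(81, Add(Rational(23, 13), -154)) = Mul(81, Rational(-1979, 13)) = Rational(-160299, 13)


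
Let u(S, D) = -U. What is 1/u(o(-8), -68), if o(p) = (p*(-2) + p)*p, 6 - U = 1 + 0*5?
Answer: -1/5 ≈ -0.20000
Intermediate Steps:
U = 5 (U = 6 - (1 + 0*5) = 6 - (1 + 0) = 6 - 1*1 = 6 - 1 = 5)
o(p) = -p**2 (o(p) = (-2*p + p)*p = (-p)*p = -p**2)
u(S, D) = -5 (u(S, D) = -1*5 = -5)
1/u(o(-8), -68) = 1/(-5) = -1/5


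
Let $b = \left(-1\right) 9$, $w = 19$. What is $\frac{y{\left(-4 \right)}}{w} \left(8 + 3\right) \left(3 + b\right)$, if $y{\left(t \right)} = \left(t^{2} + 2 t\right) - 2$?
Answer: $- \frac{396}{19} \approx -20.842$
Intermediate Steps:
$b = -9$
$y{\left(t \right)} = -2 + t^{2} + 2 t$
$\frac{y{\left(-4 \right)}}{w} \left(8 + 3\right) \left(3 + b\right) = \frac{-2 + \left(-4\right)^{2} + 2 \left(-4\right)}{19} \left(8 + 3\right) \left(3 - 9\right) = \left(-2 + 16 - 8\right) \frac{1}{19} \cdot 11 \left(-6\right) = 6 \cdot \frac{1}{19} \left(-66\right) = \frac{6}{19} \left(-66\right) = - \frac{396}{19}$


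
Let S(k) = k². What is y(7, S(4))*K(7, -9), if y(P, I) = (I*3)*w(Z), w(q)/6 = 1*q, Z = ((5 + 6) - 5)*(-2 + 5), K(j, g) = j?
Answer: 36288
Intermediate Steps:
Z = 18 (Z = (11 - 5)*3 = 6*3 = 18)
w(q) = 6*q (w(q) = 6*(1*q) = 6*q)
y(P, I) = 324*I (y(P, I) = (I*3)*(6*18) = (3*I)*108 = 324*I)
y(7, S(4))*K(7, -9) = (324*4²)*7 = (324*16)*7 = 5184*7 = 36288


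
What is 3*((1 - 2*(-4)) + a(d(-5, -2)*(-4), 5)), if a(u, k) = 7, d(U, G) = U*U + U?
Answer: 48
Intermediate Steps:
d(U, G) = U + U² (d(U, G) = U² + U = U + U²)
3*((1 - 2*(-4)) + a(d(-5, -2)*(-4), 5)) = 3*((1 - 2*(-4)) + 7) = 3*((1 + 8) + 7) = 3*(9 + 7) = 3*16 = 48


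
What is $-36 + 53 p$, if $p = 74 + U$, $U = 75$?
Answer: $7861$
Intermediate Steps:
$p = 149$ ($p = 74 + 75 = 149$)
$-36 + 53 p = -36 + 53 \cdot 149 = -36 + 7897 = 7861$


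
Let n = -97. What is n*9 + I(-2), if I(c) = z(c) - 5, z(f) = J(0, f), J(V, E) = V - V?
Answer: -878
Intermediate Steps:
J(V, E) = 0
z(f) = 0
I(c) = -5 (I(c) = 0 - 5 = -5)
n*9 + I(-2) = -97*9 - 5 = -873 - 5 = -878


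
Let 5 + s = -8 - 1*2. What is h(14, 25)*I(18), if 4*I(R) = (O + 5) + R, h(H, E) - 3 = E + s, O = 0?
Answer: 299/4 ≈ 74.750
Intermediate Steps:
s = -15 (s = -5 + (-8 - 1*2) = -5 + (-8 - 2) = -5 - 10 = -15)
h(H, E) = -12 + E (h(H, E) = 3 + (E - 15) = 3 + (-15 + E) = -12 + E)
I(R) = 5/4 + R/4 (I(R) = ((0 + 5) + R)/4 = (5 + R)/4 = 5/4 + R/4)
h(14, 25)*I(18) = (-12 + 25)*(5/4 + (¼)*18) = 13*(5/4 + 9/2) = 13*(23/4) = 299/4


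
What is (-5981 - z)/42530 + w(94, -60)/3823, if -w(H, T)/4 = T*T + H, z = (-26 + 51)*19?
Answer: -326552284/81296095 ≈ -4.0168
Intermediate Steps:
z = 475 (z = 25*19 = 475)
w(H, T) = -4*H - 4*T² (w(H, T) = -4*(T*T + H) = -4*(T² + H) = -4*(H + T²) = -4*H - 4*T²)
(-5981 - z)/42530 + w(94, -60)/3823 = (-5981 - 1*475)/42530 + (-4*94 - 4*(-60)²)/3823 = (-5981 - 475)*(1/42530) + (-376 - 4*3600)*(1/3823) = -6456*1/42530 + (-376 - 14400)*(1/3823) = -3228/21265 - 14776*1/3823 = -3228/21265 - 14776/3823 = -326552284/81296095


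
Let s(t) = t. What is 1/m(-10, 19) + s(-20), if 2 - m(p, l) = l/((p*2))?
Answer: -1160/59 ≈ -19.661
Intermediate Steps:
m(p, l) = 2 - l/(2*p) (m(p, l) = 2 - l/(p*2) = 2 - l/(2*p))
1/m(-10, 19) + s(-20) = 1/(2 - ½*19/(-10)) - 20 = 1/(2 - ½*19*(-⅒)) - 20 = 1/(2 + 19/20) - 20 = 1/(59/20) - 20 = 20/59 - 20 = -1160/59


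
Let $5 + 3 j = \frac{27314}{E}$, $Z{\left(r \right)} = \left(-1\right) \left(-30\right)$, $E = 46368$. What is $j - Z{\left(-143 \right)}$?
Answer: $- \frac{312689}{9936} \approx -31.47$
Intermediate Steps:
$Z{\left(r \right)} = 30$
$j = - \frac{14609}{9936}$ ($j = - \frac{5}{3} + \frac{27314 \cdot \frac{1}{46368}}{3} = - \frac{5}{3} + \frac{1}{3} \cdot \frac{1951}{3312} = - \frac{5}{3} + \frac{1951}{9936} = - \frac{14609}{9936} \approx -1.4703$)
$j - Z{\left(-143 \right)} = - \frac{14609}{9936} - 30 = - \frac{312689}{9936}$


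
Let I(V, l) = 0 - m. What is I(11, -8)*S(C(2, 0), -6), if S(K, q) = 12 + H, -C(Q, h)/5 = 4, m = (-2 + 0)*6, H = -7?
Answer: 60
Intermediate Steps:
m = -12 (m = -2*6 = -12)
C(Q, h) = -20 (C(Q, h) = -5*4 = -20)
S(K, q) = 5 (S(K, q) = 12 - 7 = 5)
I(V, l) = 12 (I(V, l) = 0 - 1*(-12) = 0 + 12 = 12)
I(11, -8)*S(C(2, 0), -6) = 12*5 = 60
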